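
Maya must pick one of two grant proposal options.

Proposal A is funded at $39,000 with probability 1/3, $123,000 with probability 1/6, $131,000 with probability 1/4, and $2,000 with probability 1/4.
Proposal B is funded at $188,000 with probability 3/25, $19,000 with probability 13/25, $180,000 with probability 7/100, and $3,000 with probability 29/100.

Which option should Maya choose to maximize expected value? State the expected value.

Proposal A = 1/3 × 39000 + 1/6 × 123000 + 1/4 × 131000 + 1/4 × 2000 = 13000 + 20500 + 32750 + 500 = 66750
Proposal B = 3/25 × 188000 + 13/25 × 19000 + 7/100 × 180000 + 29/100 × 3000 = 22560 + 9880 + 12600 + 870 = 45910

Proposal A ($66,750)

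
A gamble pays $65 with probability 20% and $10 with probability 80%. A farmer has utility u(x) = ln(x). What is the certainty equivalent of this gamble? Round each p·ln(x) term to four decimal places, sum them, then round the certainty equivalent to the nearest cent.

E[u] = 0.2·ln(65) + 0.8·ln(10) = 0.8349 + 1.8421 = 2.6770
CE = e^2.6770 ≈ 14.54

$14.54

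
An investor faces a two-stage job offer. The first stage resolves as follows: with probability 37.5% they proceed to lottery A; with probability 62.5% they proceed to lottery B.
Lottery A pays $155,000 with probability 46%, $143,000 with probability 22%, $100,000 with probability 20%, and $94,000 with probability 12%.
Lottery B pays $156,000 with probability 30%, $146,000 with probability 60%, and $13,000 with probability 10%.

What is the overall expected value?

EV(A) = 0.46 × 155000 + 0.22 × 143000 + 0.2 × 100000 + 0.12 × 94000 = 71300 + 31460 + 20000 + 11280 = 134040
EV(B) = 0.3 × 156000 + 0.6 × 146000 + 0.1 × 13000 = 46800 + 87600 + 1300 = 135700
Overall = 0.375 × 134040 + 0.625 × 135700 = 50265 + 84812.5 = 135077.5

$135,077.50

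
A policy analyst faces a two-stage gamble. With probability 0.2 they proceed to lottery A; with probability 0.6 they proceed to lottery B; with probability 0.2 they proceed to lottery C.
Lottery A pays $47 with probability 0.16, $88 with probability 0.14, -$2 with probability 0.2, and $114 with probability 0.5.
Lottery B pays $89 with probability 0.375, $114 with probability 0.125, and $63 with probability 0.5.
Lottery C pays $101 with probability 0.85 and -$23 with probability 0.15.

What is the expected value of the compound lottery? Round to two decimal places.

$79.24

EV(A) = 0.16 × 47 + 0.14 × 88 + 0.2 × (-2) + 0.5 × 114 = 7.52 + 12.32 − 0.4 + 57 = 76.44
EV(B) = 0.375 × 89 + 0.125 × 114 + 0.5 × 63 = 33.375 + 14.25 + 31.5 = 79.125
EV(C) = 0.85 × 101 + 0.15 × (-23) = 85.85 − 3.45 = 82.4
Overall = 0.2 × 76.44 + 0.6 × 79.125 + 0.2 × 82.4 = 15.288 + 47.475 + 16.48 = 79.243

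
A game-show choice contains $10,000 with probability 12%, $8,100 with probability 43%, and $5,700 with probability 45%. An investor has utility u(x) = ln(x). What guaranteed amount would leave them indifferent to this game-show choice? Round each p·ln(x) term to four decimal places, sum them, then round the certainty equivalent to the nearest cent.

$7,091.84

E[u] = 0.12·ln(10000) + 0.43·ln(8100) + 0.45·ln(5700) = 1.1052 + 3.8698 + 3.8917 = 8.8667
CE = e^8.8667 ≈ 7091.84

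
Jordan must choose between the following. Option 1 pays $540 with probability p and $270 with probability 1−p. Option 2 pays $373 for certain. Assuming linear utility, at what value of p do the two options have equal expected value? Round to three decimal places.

p = 0.381

p·540 + (1−p)·270 = 373
270p + 270 = 373
p = (373 − 270) / 270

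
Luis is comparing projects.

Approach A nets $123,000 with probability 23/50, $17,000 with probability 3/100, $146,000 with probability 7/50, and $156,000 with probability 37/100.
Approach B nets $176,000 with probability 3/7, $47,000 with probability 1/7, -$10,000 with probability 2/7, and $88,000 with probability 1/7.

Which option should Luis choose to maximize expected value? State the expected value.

Approach A = 23/50 × 123000 + 3/100 × 17000 + 7/50 × 146000 + 37/100 × 156000 = 56580 + 510 + 20440 + 57720 = 135250
Approach B = 3/7 × 176000 + 1/7 × 47000 + 2/7 × (-10000) + 1/7 × 88000 = 75428.5714 + 6714.2857 − 2857.1429 + 12571.4286 = 91857.1429

Approach A ($135,250)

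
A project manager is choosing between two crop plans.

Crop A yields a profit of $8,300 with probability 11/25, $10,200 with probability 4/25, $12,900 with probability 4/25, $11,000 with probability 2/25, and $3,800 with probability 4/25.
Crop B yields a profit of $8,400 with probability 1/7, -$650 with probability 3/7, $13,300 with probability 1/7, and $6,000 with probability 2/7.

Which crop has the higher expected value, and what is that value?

Crop A ($8,836)

Crop A = 11/25 × 8300 + 4/25 × 10200 + 4/25 × 12900 + 2/25 × 11000 + 4/25 × 3800 = 3652 + 1632 + 2064 + 880 + 608 = 8836
Crop B = 1/7 × 8400 + 3/7 × (-650) + 1/7 × 13300 + 2/7 × 6000 = 1200 − 278.5714 + 1900 + 1714.2857 = 4535.7143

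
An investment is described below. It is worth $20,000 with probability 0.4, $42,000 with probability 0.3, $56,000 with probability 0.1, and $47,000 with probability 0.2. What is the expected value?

EV = 0.4 × 20000 + 0.3 × 42000 + 0.1 × 56000 + 0.2 × 47000 = 8000 + 12600 + 5600 + 9400 = 35600

$35,600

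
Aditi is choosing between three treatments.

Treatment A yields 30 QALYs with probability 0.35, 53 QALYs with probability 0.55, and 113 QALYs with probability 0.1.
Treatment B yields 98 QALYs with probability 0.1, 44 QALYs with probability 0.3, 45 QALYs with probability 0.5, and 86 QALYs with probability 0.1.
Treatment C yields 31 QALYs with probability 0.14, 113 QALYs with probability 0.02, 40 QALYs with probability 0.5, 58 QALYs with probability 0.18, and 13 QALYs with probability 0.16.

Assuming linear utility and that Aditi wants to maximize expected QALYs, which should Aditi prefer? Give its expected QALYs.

Treatment A = 0.35 × 30 + 0.55 × 53 + 0.1 × 113 = 10.5 + 29.15 + 11.3 = 50.95
Treatment B = 0.1 × 98 + 0.3 × 44 + 0.5 × 45 + 0.1 × 86 = 9.8 + 13.2 + 22.5 + 8.6 = 54.1
Treatment C = 0.14 × 31 + 0.02 × 113 + 0.5 × 40 + 0.18 × 58 + 0.16 × 13 = 4.34 + 2.26 + 20 + 10.44 + 2.08 = 39.12

Treatment B (54.1 QALYs)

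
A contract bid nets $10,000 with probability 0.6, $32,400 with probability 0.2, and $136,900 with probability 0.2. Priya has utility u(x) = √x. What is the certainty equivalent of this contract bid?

E[u] = 0.6·√10000 + 0.2·√32400 + 0.2·√136900 = 0.6·100 + 0.2·180 + 0.2·370 = 170
CE = (170)² = 28900

$28,900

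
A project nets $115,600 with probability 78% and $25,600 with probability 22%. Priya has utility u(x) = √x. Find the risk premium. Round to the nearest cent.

$5,559.84

E[u] = 0.78·√115600 + 0.22·√25600 = 0.78·340 + 0.22·160 = 300.4
CE = (300.4)² = 90240.16
Risk premium = EV − CE = 95800 − 90240.16 = 5559.84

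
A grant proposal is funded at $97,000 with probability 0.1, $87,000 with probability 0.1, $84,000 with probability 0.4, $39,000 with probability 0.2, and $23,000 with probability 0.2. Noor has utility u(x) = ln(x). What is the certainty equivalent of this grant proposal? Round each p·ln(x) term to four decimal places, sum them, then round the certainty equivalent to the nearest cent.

$56,607.68

E[u] = 0.1·ln(97000) + 0.1·ln(87000) + 0.4·ln(84000) + 0.2·ln(39000) + 0.2·ln(23000) = 1.1482 + 1.1374 + 4.5354 + 2.1143 + 2.0086 = 10.9439
CE = e^10.9439 ≈ 56607.68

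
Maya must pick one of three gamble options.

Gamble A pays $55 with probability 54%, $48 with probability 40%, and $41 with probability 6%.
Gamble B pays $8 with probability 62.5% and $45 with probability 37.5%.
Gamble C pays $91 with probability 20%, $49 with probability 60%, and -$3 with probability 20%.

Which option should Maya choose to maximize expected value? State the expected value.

Gamble A = 0.54 × 55 + 0.4 × 48 + 0.06 × 41 = 29.7 + 19.2 + 2.46 = 51.36
Gamble B = 0.625 × 8 + 0.375 × 45 = 5 + 16.875 = 21.875
Gamble C = 0.2 × 91 + 0.6 × 49 + 0.2 × (-3) = 18.2 + 29.4 − 0.6 = 47

Gamble A ($51.36)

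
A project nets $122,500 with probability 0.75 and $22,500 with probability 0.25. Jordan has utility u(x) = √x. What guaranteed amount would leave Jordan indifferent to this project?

E[u] = 0.75·√122500 + 0.25·√22500 = 0.75·350 + 0.25·150 = 300
CE = (300)² = 90000

$90,000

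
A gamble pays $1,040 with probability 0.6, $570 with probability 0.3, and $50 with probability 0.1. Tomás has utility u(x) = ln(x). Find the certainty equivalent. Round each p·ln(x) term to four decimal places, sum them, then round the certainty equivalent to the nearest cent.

E[u] = 0.6·ln(1040) + 0.3·ln(570) + 0.1·ln(50) = 4.1682 + 1.9037 + 0.3912 = 6.4631
CE = e^6.4631 ≈ 641.05

$641.05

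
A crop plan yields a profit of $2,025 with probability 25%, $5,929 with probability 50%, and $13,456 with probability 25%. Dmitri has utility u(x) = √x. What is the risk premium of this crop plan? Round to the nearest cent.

$633.19

E[u] = 0.25·√2025 + 0.5·√5929 + 0.25·√13456 = 0.25·45 + 0.5·77 + 0.25·116 = 78.75
CE = (78.75)² = 6201.5625
Risk premium = EV − CE = 6834.75 − 6201.5625 = 633.1875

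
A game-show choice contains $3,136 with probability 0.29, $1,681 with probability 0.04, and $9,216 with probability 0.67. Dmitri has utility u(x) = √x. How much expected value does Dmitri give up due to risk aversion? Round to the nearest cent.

$394.56

E[u] = 0.29·√3136 + 0.04·√1681 + 0.67·√9216 = 0.29·56 + 0.04·41 + 0.67·96 = 82.2
CE = (82.2)² = 6756.84
Risk premium = EV − CE = 7151.4 − 6756.84 = 394.56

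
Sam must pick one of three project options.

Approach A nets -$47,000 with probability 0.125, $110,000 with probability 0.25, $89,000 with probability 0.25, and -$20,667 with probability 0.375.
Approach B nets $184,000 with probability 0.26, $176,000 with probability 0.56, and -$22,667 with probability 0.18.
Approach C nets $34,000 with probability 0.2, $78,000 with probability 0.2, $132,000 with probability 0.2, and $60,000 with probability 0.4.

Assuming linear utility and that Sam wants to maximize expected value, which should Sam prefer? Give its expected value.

Approach B ($142,319.94)

Approach A = 0.125 × (-47000) + 0.25 × 110000 + 0.25 × 89000 + 0.375 × (-20667) = -5875 + 27500 + 22250 − 7750.125 = 36124.875
Approach B = 0.26 × 184000 + 0.56 × 176000 + 0.18 × (-22667) = 47840 + 98560 − 4080.06 = 142319.94
Approach C = 0.2 × 34000 + 0.2 × 78000 + 0.2 × 132000 + 0.4 × 60000 = 6800 + 15600 + 26400 + 24000 = 72800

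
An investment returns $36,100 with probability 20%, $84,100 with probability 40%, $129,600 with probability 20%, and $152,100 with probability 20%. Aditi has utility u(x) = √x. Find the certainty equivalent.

$92,416

E[u] = 0.2·√36100 + 0.4·√84100 + 0.2·√129600 + 0.2·√152100 = 0.2·190 + 0.4·290 + 0.2·360 + 0.2·390 = 304
CE = (304)² = 92416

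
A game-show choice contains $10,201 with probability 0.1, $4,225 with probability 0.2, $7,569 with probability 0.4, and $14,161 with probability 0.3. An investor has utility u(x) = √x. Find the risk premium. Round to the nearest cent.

$380.04

E[u] = 0.1·√10201 + 0.2·√4225 + 0.4·√7569 + 0.3·√14161 = 0.1·101 + 0.2·65 + 0.4·87 + 0.3·119 = 93.6
CE = (93.6)² = 8760.96
Risk premium = EV − CE = 9141 − 8760.96 = 380.04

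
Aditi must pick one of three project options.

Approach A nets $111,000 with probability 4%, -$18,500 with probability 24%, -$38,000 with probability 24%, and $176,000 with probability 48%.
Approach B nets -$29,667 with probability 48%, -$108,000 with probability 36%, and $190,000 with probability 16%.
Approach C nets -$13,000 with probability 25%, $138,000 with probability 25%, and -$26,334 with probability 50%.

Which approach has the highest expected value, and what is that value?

Approach A ($75,360)

Approach A = 0.04 × 111000 + 0.24 × (-18500) + 0.24 × (-38000) + 0.48 × 176000 = 4440 − 4440 − 9120 + 84480 = 75360
Approach B = 0.48 × (-29667) + 0.36 × (-108000) + 0.16 × 190000 = -14240.16 − 38880 + 30400 = -22720.16
Approach C = 0.25 × (-13000) + 0.25 × 138000 + 0.5 × (-26334) = -3250 + 34500 − 13167 = 18083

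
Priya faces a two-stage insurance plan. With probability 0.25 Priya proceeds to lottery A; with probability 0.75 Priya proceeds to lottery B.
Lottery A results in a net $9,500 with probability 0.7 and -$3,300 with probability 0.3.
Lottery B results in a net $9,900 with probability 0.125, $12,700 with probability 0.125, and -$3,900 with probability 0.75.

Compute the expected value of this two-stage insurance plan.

$1,340

EV(A) = 0.7 × 9500 + 0.3 × (-3300) = 6650 − 990 = 5660
EV(B) = 0.125 × 9900 + 0.125 × 12700 + 0.75 × (-3900) = 1237.5 + 1587.5 − 2925 = -100
Overall = 0.25 × 5660 + 0.75 × (-100) = 1415 − 75 = 1340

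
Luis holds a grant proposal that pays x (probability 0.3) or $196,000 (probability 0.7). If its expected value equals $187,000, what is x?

0.3·x + 0.7·196000 = 187000
0.3·x = 187000 − 137200 = 49800
x = 49800 / 0.3 = 166000

x = $166,000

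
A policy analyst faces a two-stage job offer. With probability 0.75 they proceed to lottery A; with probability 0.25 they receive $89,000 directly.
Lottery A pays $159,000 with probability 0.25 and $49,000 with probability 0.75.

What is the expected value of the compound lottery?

EV(A) = 0.25 × 159000 + 0.75 × 49000 = 39750 + 36750 = 76500
Branch B: 89000 (certain)
Overall = 0.75 × 76500 + 0.25 × 89000 = 57375 + 22250 = 79625

$79,625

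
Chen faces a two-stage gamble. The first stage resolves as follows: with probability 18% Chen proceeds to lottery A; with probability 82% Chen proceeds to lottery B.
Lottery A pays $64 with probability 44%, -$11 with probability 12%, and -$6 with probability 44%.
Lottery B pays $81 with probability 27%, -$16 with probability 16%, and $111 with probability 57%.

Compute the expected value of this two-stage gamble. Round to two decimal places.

$72.07

EV(A) = 0.44 × 64 + 0.12 × (-11) + 0.44 × (-6) = 28.16 − 1.32 − 2.64 = 24.2
EV(B) = 0.27 × 81 + 0.16 × (-16) + 0.57 × 111 = 21.87 − 2.56 + 63.27 = 82.58
Overall = 0.18 × 24.2 + 0.82 × 82.58 = 4.356 + 67.7156 = 72.0716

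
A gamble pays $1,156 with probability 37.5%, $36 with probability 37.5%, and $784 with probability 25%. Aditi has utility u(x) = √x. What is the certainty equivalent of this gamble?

E[u] = 0.375·√1156 + 0.375·√36 + 0.25·√784 = 0.375·34 + 0.375·6 + 0.25·28 = 22
CE = (22)² = 484

$484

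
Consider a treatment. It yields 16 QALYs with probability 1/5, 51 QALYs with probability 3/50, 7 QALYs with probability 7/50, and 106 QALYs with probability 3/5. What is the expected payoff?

EV = 1/5 × 16 + 3/50 × 51 + 7/50 × 7 + 3/5 × 106 = 3.2 + 3.06 + 0.98 + 63.6 = 70.84

70.84 QALYs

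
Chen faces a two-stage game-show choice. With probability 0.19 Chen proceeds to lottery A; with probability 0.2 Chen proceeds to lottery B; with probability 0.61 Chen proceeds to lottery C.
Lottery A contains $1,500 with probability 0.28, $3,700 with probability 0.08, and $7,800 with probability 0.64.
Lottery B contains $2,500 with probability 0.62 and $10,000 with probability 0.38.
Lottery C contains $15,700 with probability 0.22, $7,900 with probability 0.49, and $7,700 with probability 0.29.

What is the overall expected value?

$7,984.90

EV(A) = 0.28 × 1500 + 0.08 × 3700 + 0.64 × 7800 = 420 + 296 + 4992 = 5708
EV(B) = 0.62 × 2500 + 0.38 × 10000 = 1550 + 3800 = 5350
EV(C) = 0.22 × 15700 + 0.49 × 7900 + 0.29 × 7700 = 3454 + 3871 + 2233 = 9558
Overall = 0.19 × 5708 + 0.2 × 5350 + 0.61 × 9558 = 1084.52 + 1070 + 5830.38 = 7984.9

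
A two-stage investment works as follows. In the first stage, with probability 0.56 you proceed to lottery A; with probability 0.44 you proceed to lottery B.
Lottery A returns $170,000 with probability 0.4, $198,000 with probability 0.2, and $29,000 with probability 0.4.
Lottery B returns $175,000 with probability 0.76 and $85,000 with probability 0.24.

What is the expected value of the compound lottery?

EV(A) = 0.4 × 170000 + 0.2 × 198000 + 0.4 × 29000 = 68000 + 39600 + 11600 = 119200
EV(B) = 0.76 × 175000 + 0.24 × 85000 = 133000 + 20400 = 153400
Overall = 0.56 × 119200 + 0.44 × 153400 = 66752 + 67496 = 134248

$134,248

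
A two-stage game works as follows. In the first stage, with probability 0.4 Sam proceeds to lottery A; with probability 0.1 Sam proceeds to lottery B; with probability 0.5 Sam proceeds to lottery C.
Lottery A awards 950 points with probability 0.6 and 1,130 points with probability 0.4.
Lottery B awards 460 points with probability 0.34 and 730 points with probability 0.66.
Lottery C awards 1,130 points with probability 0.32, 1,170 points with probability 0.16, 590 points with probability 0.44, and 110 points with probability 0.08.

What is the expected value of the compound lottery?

EV(A) = 0.6 × 950 + 0.4 × 1130 = 570 + 452 = 1022
EV(B) = 0.34 × 460 + 0.66 × 730 = 156.4 + 481.8 = 638.2
EV(C) = 0.32 × 1130 + 0.16 × 1170 + 0.44 × 590 + 0.08 × 110 = 361.6 + 187.2 + 259.6 + 8.8 = 817.2
Overall = 0.4 × 1022 + 0.1 × 638.2 + 0.5 × 817.2 = 408.8 + 63.82 + 408.6 = 881.22

881.22 points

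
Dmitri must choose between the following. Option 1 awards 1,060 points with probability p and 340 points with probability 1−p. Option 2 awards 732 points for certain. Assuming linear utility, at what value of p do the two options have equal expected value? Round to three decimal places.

p·1060 + (1−p)·340 = 732
720p + 340 = 732
p = (732 − 340) / 720

p = 0.544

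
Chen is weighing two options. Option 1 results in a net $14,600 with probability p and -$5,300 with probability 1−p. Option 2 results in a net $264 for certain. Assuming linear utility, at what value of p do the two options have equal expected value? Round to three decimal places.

p·14600 + (1−p)·(-5300) = 264
19900p − 5300 = 264
p = (264 + 5300) / 19900

p = 0.280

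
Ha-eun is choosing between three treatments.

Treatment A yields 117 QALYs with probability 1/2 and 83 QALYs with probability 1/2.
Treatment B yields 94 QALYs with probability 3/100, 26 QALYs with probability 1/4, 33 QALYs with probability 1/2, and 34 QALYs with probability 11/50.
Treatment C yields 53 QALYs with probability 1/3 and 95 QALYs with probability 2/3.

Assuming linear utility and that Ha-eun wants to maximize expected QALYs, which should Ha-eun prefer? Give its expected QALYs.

Treatment A = 1/2 × 117 + 1/2 × 83 = 58.5 + 41.5 = 100
Treatment B = 3/100 × 94 + 1/4 × 26 + 1/2 × 33 + 11/50 × 34 = 2.82 + 6.5 + 16.5 + 7.48 = 33.3
Treatment C = 1/3 × 53 + 2/3 × 95 = 17.6667 + 63.3333 = 81

Treatment A (100 QALYs)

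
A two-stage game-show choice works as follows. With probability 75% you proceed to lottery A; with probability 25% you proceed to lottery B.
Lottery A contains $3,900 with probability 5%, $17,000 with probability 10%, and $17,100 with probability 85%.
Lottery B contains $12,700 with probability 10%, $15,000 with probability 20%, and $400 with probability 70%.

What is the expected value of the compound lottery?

EV(A) = 0.05 × 3900 + 0.1 × 17000 + 0.85 × 17100 = 195 + 1700 + 14535 = 16430
EV(B) = 0.1 × 12700 + 0.2 × 15000 + 0.7 × 400 = 1270 + 3000 + 280 = 4550
Overall = 0.75 × 16430 + 0.25 × 4550 = 12322.5 + 1137.5 = 13460

$13,460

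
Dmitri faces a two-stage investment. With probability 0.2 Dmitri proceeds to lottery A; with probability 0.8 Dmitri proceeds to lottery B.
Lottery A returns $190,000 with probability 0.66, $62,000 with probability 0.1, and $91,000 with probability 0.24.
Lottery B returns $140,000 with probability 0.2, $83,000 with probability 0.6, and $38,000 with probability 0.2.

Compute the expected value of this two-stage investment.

$99,008

EV(A) = 0.66 × 190000 + 0.1 × 62000 + 0.24 × 91000 = 125400 + 6200 + 21840 = 153440
EV(B) = 0.2 × 140000 + 0.6 × 83000 + 0.2 × 38000 = 28000 + 49800 + 7600 = 85400
Overall = 0.2 × 153440 + 0.8 × 85400 = 30688 + 68320 = 99008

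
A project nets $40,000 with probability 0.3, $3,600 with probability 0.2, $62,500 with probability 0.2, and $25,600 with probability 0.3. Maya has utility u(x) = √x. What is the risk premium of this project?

E[u] = 0.3·√40000 + 0.2·√3600 + 0.2·√62500 + 0.3·√25600 = 0.3·200 + 0.2·60 + 0.2·250 + 0.3·160 = 170
CE = (170)² = 28900
Risk premium = EV − CE = 32900 − 28900 = 4000

$4,000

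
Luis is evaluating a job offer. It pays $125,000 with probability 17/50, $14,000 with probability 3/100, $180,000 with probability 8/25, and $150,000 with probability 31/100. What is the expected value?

EV = 17/50 × 125000 + 3/100 × 14000 + 8/25 × 180000 + 31/100 × 150000 = 42500 + 420 + 57600 + 46500 = 147020

$147,020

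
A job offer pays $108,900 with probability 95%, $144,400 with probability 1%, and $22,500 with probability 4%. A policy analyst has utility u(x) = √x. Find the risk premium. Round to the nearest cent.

$1,276.11

E[u] = 0.95·√108900 + 0.01·√144400 + 0.04·√22500 = 0.95·330 + 0.01·380 + 0.04·150 = 323.3
CE = (323.3)² = 104522.89
Risk premium = EV − CE = 105799 − 104522.89 = 1276.11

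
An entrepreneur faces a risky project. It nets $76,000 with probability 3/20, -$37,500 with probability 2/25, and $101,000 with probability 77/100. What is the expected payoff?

$86,170

EV = 3/20 × 76000 + 2/25 × (-37500) + 77/100 × 101000 = 11400 − 3000 + 77770 = 86170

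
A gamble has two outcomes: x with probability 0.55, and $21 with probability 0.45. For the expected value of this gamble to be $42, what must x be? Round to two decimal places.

0.55·x + 0.45·21 = 42
0.55·x = 42 − 9.45 = 32.55
x = 32.55 / 0.55 = 59.1818

x = $59.18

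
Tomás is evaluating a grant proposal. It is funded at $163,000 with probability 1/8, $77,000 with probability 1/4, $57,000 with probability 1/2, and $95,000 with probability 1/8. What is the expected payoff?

$80,000

EV = 1/8 × 163000 + 1/4 × 77000 + 1/2 × 57000 + 1/8 × 95000 = 20375 + 19250 + 28500 + 11875 = 80000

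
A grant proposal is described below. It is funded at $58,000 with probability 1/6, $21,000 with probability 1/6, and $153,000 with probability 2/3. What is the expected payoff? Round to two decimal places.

$115,166.67

EV = 1/6 × 58000 + 1/6 × 21000 + 2/3 × 153000 = 9666.6667 + 3500 + 102000 = 115166.6667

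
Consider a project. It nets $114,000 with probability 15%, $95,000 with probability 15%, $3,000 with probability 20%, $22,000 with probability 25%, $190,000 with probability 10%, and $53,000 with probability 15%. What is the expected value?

$64,400

EV = 0.15 × 114000 + 0.15 × 95000 + 0.2 × 3000 + 0.25 × 22000 + 0.1 × 190000 + 0.15 × 53000 = 17100 + 14250 + 600 + 5500 + 19000 + 7950 = 64400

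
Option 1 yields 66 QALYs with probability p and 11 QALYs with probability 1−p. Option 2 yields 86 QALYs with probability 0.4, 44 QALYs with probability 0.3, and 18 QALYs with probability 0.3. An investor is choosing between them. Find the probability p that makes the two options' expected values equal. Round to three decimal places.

p = 0.764

EV(Option 2) = 0.4 × 86 + 0.3 × 44 + 0.3 × 18 = 34.4 + 13.2 + 5.4 = 53
p·66 + (1−p)·11 = 53
55p + 11 = 53
p = (53 − 11) / 55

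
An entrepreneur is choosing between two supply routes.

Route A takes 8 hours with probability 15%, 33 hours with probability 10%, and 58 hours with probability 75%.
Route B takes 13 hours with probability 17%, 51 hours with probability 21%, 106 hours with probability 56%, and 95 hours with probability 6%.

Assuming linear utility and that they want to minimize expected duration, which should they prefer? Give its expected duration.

Route A (48 hours)

Route A = 0.15 × 8 + 0.1 × 33 + 0.75 × 58 = 1.2 + 3.3 + 43.5 = 48
Route B = 0.17 × 13 + 0.21 × 51 + 0.56 × 106 + 0.06 × 95 = 2.21 + 10.71 + 59.36 + 5.7 = 77.98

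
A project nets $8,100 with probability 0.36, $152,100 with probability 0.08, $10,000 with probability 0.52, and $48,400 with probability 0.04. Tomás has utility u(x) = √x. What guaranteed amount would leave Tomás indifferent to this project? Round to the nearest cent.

E[u] = 0.36·√8100 + 0.08·√152100 + 0.52·√10000 + 0.04·√48400 = 0.36·90 + 0.08·390 + 0.52·100 + 0.04·220 = 124.4
CE = (124.4)² = 15475.36

$15,475.36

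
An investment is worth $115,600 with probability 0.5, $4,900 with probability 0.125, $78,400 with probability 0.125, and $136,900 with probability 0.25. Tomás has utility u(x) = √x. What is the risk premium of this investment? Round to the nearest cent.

$8,648.44

E[u] = 0.5·√115600 + 0.125·√4900 + 0.125·√78400 + 0.25·√136900 = 0.5·340 + 0.125·70 + 0.125·280 + 0.25·370 = 306.25
CE = (306.25)² = 93789.0625
Risk premium = EV − CE = 102437.5 − 93789.0625 = 8648.4375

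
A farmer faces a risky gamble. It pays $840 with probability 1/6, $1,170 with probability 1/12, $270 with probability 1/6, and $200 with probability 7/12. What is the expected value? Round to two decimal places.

$399.17

EV = 1/6 × 840 + 1/12 × 1170 + 1/6 × 270 + 7/12 × 200 = 140 + 97.5 + 45 + 116.6667 = 399.1667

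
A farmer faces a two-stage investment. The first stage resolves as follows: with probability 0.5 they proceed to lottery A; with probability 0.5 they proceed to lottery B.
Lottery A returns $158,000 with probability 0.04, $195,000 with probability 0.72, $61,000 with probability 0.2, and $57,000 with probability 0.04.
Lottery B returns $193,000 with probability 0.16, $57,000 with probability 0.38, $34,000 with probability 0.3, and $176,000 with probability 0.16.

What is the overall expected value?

EV(A) = 0.04 × 158000 + 0.72 × 195000 + 0.2 × 61000 + 0.04 × 57000 = 6320 + 140400 + 12200 + 2280 = 161200
EV(B) = 0.16 × 193000 + 0.38 × 57000 + 0.3 × 34000 + 0.16 × 176000 = 30880 + 21660 + 10200 + 28160 = 90900
Overall = 0.5 × 161200 + 0.5 × 90900 = 80600 + 45450 = 126050

$126,050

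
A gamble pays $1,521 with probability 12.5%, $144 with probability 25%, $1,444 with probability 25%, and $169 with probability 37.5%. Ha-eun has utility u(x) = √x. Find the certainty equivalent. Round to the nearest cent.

E[u] = 0.125·√1521 + 0.25·√144 + 0.25·√1444 + 0.375·√169 = 0.125·39 + 0.25·12 + 0.25·38 + 0.375·13 = 22.25
CE = (22.25)² = 495.0625

$495.06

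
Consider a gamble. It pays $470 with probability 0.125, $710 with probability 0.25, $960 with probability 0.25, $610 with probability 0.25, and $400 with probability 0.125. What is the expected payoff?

$678.75

EV = 0.125 × 470 + 0.25 × 710 + 0.25 × 960 + 0.25 × 610 + 0.125 × 400 = 58.75 + 177.5 + 240 + 152.5 + 50 = 678.75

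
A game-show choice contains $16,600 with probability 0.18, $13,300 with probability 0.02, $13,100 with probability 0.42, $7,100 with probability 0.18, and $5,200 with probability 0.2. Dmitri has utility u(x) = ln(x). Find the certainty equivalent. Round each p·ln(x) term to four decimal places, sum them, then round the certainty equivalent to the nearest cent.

$10,181.22

E[u] = 0.18·ln(16600) + 0.02·ln(13300) + 0.42·ln(13100) + 0.18·ln(7100) + 0.2·ln(5200) = 1.7491 + 0.1899 + 3.9818 + 1.5962 + 1.7113 = 9.2283
CE = e^9.2283 ≈ 10181.22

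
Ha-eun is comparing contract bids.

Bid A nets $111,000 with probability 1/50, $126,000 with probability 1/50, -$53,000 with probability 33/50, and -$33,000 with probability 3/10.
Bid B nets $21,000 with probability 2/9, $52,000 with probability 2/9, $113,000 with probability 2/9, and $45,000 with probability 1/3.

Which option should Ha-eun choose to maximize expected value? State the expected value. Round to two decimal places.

Bid B ($56,333.33)

Bid A = 1/50 × 111000 + 1/50 × 126000 + 33/50 × (-53000) + 3/10 × (-33000) = 2220 + 2520 − 34980 − 9900 = -40140
Bid B = 2/9 × 21000 + 2/9 × 52000 + 2/9 × 113000 + 1/3 × 45000 = 4666.6667 + 11555.5556 + 25111.1111 + 15000 = 56333.3333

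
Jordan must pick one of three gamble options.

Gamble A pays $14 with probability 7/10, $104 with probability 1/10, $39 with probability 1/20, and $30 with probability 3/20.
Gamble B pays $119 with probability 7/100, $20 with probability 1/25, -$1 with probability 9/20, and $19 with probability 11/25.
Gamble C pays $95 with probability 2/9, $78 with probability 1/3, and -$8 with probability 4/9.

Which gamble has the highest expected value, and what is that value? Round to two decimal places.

Gamble C ($43.56)

Gamble A = 7/10 × 14 + 1/10 × 104 + 1/20 × 39 + 3/20 × 30 = 9.8 + 10.4 + 1.95 + 4.5 = 26.65
Gamble B = 7/100 × 119 + 1/25 × 20 + 9/20 × (-1) + 11/25 × 19 = 8.33 + 0.8 − 0.45 + 8.36 = 17.04
Gamble C = 2/9 × 95 + 1/3 × 78 + 4/9 × (-8) = 21.1111 + 26 − 3.5556 = 43.5556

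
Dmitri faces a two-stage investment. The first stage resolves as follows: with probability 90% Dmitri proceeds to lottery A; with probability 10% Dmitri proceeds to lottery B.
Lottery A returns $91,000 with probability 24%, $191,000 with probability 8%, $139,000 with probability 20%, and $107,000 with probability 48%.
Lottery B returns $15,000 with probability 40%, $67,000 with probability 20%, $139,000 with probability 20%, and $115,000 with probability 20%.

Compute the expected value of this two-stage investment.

$111,672

EV(A) = 0.24 × 91000 + 0.08 × 191000 + 0.2 × 139000 + 0.48 × 107000 = 21840 + 15280 + 27800 + 51360 = 116280
EV(B) = 0.4 × 15000 + 0.2 × 67000 + 0.2 × 139000 + 0.2 × 115000 = 6000 + 13400 + 27800 + 23000 = 70200
Overall = 0.9 × 116280 + 0.1 × 70200 = 104652 + 7020 = 111672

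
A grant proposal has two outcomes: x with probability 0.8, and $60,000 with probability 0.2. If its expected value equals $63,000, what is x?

x = $63,750

0.8·x + 0.2·60000 = 63000
0.8·x = 63000 − 12000 = 51000
x = 51000 / 0.8 = 63750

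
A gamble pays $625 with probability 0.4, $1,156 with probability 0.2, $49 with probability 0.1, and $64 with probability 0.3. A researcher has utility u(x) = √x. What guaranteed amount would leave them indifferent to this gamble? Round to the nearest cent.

$396.01

E[u] = 0.4·√625 + 0.2·√1156 + 0.1·√49 + 0.3·√64 = 0.4·25 + 0.2·34 + 0.1·7 + 0.3·8 = 19.9
CE = (19.9)² = 396.01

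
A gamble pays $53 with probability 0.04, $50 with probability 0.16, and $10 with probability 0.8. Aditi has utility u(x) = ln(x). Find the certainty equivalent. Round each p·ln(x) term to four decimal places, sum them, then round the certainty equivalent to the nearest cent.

$13.83

E[u] = 0.04·ln(53) + 0.16·ln(50) + 0.8·ln(10) = 0.1588 + 0.6259 + 1.8421 = 2.6268
CE = e^2.6268 ≈ 13.83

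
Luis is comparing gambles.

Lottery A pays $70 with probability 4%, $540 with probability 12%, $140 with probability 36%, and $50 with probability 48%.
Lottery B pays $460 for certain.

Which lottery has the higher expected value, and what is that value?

Lottery B ($460)

Lottery A = 0.04 × 70 + 0.12 × 540 + 0.36 × 140 + 0.48 × 50 = 2.8 + 64.8 + 50.4 + 24 = 142
Lottery B: 460 (certain)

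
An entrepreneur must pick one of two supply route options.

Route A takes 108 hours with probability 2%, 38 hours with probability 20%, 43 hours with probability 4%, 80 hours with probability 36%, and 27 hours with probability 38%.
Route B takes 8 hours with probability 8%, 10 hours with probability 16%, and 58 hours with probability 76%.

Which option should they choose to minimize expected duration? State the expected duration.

Route A = 0.02 × 108 + 0.2 × 38 + 0.04 × 43 + 0.36 × 80 + 0.38 × 27 = 2.16 + 7.6 + 1.72 + 28.8 + 10.26 = 50.54
Route B = 0.08 × 8 + 0.16 × 10 + 0.76 × 58 = 0.64 + 1.6 + 44.08 = 46.32

Route B (46.32 hours)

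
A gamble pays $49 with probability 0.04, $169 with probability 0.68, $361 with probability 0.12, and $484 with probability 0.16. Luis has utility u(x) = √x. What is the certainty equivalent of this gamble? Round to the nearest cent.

E[u] = 0.04·√49 + 0.68·√169 + 0.12·√361 + 0.16·√484 = 0.04·7 + 0.68·13 + 0.12·19 + 0.16·22 = 14.92
CE = (14.92)² = 222.6064

$222.61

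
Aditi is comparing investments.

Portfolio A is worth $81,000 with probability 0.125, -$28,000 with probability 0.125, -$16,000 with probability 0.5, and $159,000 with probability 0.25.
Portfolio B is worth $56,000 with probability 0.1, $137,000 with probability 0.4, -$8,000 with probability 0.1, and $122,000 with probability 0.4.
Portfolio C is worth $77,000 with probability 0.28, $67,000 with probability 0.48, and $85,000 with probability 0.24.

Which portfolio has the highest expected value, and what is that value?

Portfolio A = 0.125 × 81000 + 0.125 × (-28000) + 0.5 × (-16000) + 0.25 × 159000 = 10125 − 3500 − 8000 + 39750 = 38375
Portfolio B = 0.1 × 56000 + 0.4 × 137000 + 0.1 × (-8000) + 0.4 × 122000 = 5600 + 54800 − 800 + 48800 = 108400
Portfolio C = 0.28 × 77000 + 0.48 × 67000 + 0.24 × 85000 = 21560 + 32160 + 20400 = 74120

Portfolio B ($108,400)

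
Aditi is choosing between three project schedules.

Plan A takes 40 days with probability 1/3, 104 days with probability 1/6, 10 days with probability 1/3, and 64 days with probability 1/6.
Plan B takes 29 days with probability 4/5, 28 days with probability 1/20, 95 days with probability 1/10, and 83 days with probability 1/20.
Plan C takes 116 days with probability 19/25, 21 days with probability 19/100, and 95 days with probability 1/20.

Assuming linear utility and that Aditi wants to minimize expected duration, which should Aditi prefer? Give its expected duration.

Plan B (38.25 days)

Plan A = 1/3 × 40 + 1/6 × 104 + 1/3 × 10 + 1/6 × 64 = 13.3333 + 17.3333 + 3.3333 + 10.6667 = 44.6667
Plan B = 4/5 × 29 + 1/20 × 28 + 1/10 × 95 + 1/20 × 83 = 23.2 + 1.4 + 9.5 + 4.15 = 38.25
Plan C = 19/25 × 116 + 19/100 × 21 + 1/20 × 95 = 88.16 + 3.99 + 4.75 = 96.9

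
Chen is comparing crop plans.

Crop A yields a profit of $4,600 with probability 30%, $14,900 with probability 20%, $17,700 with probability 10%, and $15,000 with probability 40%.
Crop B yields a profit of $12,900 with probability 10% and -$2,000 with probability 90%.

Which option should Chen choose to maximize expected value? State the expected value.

Crop A = 0.3 × 4600 + 0.2 × 14900 + 0.1 × 17700 + 0.4 × 15000 = 1380 + 2980 + 1770 + 6000 = 12130
Crop B = 0.1 × 12900 + 0.9 × (-2000) = 1290 − 1800 = -510

Crop A ($12,130)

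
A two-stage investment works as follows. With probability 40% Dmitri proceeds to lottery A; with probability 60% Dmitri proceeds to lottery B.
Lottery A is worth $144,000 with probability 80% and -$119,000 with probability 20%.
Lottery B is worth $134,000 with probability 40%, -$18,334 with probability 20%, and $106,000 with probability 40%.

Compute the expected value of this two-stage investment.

EV(A) = 0.8 × 144000 + 0.2 × (-119000) = 115200 − 23800 = 91400
EV(B) = 0.4 × 134000 + 0.2 × (-18334) + 0.4 × 106000 = 53600 − 3666.8 + 42400 = 92333.2
Overall = 0.4 × 91400 + 0.6 × 92333.2 = 36560 + 55399.92 = 91959.92

$91,959.92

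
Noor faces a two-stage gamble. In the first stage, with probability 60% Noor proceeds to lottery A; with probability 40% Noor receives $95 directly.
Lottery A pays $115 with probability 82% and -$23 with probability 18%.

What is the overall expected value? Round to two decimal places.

EV(A) = 0.82 × 115 + 0.18 × (-23) = 94.3 − 4.14 = 90.16
Branch B: 95 (certain)
Overall = 0.6 × 90.16 + 0.4 × 95 = 54.096 + 38 = 92.096

$92.10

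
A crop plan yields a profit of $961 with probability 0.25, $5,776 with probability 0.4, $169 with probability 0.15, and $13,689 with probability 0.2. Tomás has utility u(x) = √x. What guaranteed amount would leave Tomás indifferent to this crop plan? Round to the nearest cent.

E[u] = 0.25·√961 + 0.4·√5776 + 0.15·√169 + 0.2·√13689 = 0.25·31 + 0.4·76 + 0.15·13 + 0.2·117 = 63.5
CE = (63.5)² = 4032.25

$4,032.25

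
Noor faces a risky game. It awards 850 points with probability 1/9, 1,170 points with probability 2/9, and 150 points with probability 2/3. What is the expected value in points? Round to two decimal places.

454.44 points

EV = 1/9 × 850 + 2/9 × 1170 + 2/3 × 150 = 94.4444 + 260 + 100 = 454.4444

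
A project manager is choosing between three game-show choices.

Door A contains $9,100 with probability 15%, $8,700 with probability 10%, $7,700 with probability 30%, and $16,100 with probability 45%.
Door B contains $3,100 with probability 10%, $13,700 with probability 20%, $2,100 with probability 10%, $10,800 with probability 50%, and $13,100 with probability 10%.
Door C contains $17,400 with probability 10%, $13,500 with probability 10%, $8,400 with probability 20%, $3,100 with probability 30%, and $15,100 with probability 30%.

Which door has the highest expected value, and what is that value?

Door A = 0.15 × 9100 + 0.1 × 8700 + 0.3 × 7700 + 0.45 × 16100 = 1365 + 870 + 2310 + 7245 = 11790
Door B = 0.1 × 3100 + 0.2 × 13700 + 0.1 × 2100 + 0.5 × 10800 + 0.1 × 13100 = 310 + 2740 + 210 + 5400 + 1310 = 9970
Door C = 0.1 × 17400 + 0.1 × 13500 + 0.2 × 8400 + 0.3 × 3100 + 0.3 × 15100 = 1740 + 1350 + 1680 + 930 + 4530 = 10230

Door A ($11,790)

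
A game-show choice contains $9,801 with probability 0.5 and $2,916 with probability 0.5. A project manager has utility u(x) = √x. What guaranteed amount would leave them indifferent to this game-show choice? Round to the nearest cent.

$5,852.25

E[u] = 0.5·√9801 + 0.5·√2916 = 0.5·99 + 0.5·54 = 76.5
CE = (76.5)² = 5852.25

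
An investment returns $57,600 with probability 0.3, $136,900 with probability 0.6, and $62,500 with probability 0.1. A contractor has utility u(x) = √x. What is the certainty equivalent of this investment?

$101,761

E[u] = 0.3·√57600 + 0.6·√136900 + 0.1·√62500 = 0.3·240 + 0.6·370 + 0.1·250 = 319
CE = (319)² = 101761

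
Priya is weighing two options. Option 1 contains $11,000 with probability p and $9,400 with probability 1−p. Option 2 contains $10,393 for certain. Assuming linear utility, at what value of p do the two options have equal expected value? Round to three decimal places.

p = 0.621

p·11000 + (1−p)·9400 = 10393
1600p + 9400 = 10393
p = (10393 − 9400) / 1600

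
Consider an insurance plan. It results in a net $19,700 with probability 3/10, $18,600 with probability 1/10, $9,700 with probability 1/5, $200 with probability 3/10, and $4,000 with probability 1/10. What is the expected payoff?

EV = 3/10 × 19700 + 1/10 × 18600 + 1/5 × 9700 + 3/10 × 200 + 1/10 × 4000 = 5910 + 1860 + 1940 + 60 + 400 = 10170

$10,170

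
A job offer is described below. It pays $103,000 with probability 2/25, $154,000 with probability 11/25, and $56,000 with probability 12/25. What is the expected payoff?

EV = 2/25 × 103000 + 11/25 × 154000 + 12/25 × 56000 = 8240 + 67760 + 26880 = 102880

$102,880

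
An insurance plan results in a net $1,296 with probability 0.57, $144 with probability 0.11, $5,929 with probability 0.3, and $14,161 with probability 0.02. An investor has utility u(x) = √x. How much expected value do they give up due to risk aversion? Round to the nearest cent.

E[u] = 0.57·√1296 + 0.11·√144 + 0.3·√5929 + 0.02·√14161 = 0.57·36 + 0.11·12 + 0.3·77 + 0.02·119 = 47.32
CE = (47.32)² = 2239.1824
Risk premium = EV − CE = 2816.48 − 2239.1824 = 577.2976

$577.30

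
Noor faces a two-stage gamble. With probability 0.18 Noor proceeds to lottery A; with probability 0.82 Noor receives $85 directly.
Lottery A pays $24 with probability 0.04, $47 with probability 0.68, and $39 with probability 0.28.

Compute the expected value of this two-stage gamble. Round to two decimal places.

EV(A) = 0.04 × 24 + 0.68 × 47 + 0.28 × 39 = 0.96 + 31.96 + 10.92 = 43.84
Branch B: 85 (certain)
Overall = 0.18 × 43.84 + 0.82 × 85 = 7.8912 + 69.7 = 77.5912

$77.59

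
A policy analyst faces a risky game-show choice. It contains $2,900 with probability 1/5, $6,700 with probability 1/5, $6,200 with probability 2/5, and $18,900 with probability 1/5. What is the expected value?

EV = 1/5 × 2900 + 1/5 × 6700 + 2/5 × 6200 + 1/5 × 18900 = 580 + 1340 + 2480 + 3780 = 8180

$8,180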